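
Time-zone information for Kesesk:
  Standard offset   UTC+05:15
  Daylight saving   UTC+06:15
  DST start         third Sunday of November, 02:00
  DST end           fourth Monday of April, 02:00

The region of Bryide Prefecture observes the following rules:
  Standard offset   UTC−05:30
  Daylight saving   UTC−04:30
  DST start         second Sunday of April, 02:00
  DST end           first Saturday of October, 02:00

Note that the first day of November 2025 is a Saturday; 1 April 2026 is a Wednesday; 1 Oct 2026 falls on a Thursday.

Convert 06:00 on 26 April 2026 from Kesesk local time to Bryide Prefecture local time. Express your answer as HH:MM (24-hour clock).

19:15

1 November 2025 is a Saturday, so the first Sunday is November 2 and the third is November 16.
1 April 2026 is a Wednesday, so the first Monday is April 6 and the fourth is April 27.
26 April 2026 falls between 16 November 2025 and 27 April 2026, so daylight saving is in effect and Kesesk is at UTC+06:15.
06:00 Kesesk − 6h15m = 23:45 UTC (rolling into the previous day, 25 April 2026).
1 April 2026 is a Wednesday, so the first Sunday is April 5 and the second is April 12.
1 October 2026 is a Thursday, so the first Saturday is October 3.
At the standard offset (UTC−05:30), 23:45 UTC − 5h30m = 18:15 Bryide Prefecture standard time.
The standard-time date in Bryide Prefecture, 25 April 2026, lies within the daylight-saving period (12 April – 3 October), so Bryide Prefecture is on daylight time, UTC−04:30.
23:45 UTC − 4h30m = 19:15 Bryide Prefecture.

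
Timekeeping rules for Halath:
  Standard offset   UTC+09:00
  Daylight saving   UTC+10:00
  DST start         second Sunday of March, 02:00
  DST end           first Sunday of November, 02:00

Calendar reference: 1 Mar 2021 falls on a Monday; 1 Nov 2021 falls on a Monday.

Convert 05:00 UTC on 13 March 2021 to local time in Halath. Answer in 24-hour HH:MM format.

1 March 2021 is a Monday, so the first Sunday is March 7 and the second is March 14.
1 November 2021 is a Monday, so the first Sunday is November 7.
At the standard offset (UTC+09:00), 05:00 UTC + 9h = 14:00 Halath standard time.
Daylight saving runs 14 March – 7 November; the standard-time date in Halath, 13 March 2021, is outside that window, so Halath is on standard time at UTC+09:00.
05:00 UTC + 9h = 14:00 local.

14:00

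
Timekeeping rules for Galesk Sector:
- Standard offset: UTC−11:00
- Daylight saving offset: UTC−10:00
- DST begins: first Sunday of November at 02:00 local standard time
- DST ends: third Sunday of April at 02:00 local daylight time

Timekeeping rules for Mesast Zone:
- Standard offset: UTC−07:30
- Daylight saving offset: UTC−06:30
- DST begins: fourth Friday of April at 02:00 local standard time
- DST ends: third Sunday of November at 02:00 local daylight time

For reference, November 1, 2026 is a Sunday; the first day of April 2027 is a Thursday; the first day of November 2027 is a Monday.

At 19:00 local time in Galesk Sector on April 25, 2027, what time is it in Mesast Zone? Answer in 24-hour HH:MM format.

23:30

1 November 2026 is a Sunday, so the first Sunday is November 1.
1 April 2027 is a Thursday, so the first Sunday is April 4 and the third is April 18.
April 25, 2027 does not fall between 1 November 2026 and 18 April 2027, so daylight saving is not in effect and Galesk Sector is at UTC−11:00.
19:00 Galesk Sector + 11h = 06:00 UTC (rolling into the next day, 26 April 2027).
1 April 2027 is a Thursday, so the first Friday is April 2 and the fourth is April 23.
1 November 2027 is a Monday, so the first Sunday is November 7 and the third is November 21.
At the standard offset (UTC−07:30), 06:00 UTC − 7h30m = 22:30 Mesast Zone standard time (rolling into the previous day, 25 April 2027).
Daylight saving runs 23 April – 21 November; the standard-time date in Mesast Zone, April 25, 2027, is inside that window, so Mesast Zone is at UTC−06:30.
06:00 UTC − 6h30m = 23:30 Mesast Zone (rolling into the previous day, 25 April 2027).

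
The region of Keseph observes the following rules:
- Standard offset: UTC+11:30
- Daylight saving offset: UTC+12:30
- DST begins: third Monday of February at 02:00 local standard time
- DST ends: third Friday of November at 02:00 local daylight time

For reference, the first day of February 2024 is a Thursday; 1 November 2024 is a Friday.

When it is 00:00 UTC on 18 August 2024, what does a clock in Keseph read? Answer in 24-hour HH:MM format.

12:30

1 February 2024 is a Thursday, so the first Monday is February 5 and the third is February 19.
1 November 2024 is a Friday, so the first Friday is November 1 and the third is November 15.
At the standard offset (UTC+11:30), 00:00 UTC + 11h30m = 11:30 Keseph standard time.
The standard-time date in Keseph, 18 August 2024, falls between 19 February and 15 November, so daylight saving is in effect and Keseph is at UTC+12:30.
00:00 UTC + 12h30m = 12:30 local.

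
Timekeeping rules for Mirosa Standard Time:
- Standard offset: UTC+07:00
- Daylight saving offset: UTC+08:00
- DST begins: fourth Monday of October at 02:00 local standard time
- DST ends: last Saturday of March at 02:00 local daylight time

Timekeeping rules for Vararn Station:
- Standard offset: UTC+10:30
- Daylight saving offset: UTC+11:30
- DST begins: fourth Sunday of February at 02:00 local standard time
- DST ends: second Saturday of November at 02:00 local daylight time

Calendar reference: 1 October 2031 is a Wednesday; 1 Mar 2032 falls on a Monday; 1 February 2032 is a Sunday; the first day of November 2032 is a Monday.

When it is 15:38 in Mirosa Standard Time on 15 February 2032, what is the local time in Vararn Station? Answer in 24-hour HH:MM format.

18:08

1 October 2031 is a Wednesday, so the first Monday is October 6 and the fourth is October 27.
1 March 2032 is a Monday, so Saturdays fall on 6, 13, 20, 27; the last is March 27.
15 February 2032 falls between 27 October 2031 and 27 March 2032, so daylight saving is in effect and Mirosa Standard Time is at UTC+08:00.
15:38 Mirosa Standard Time − 8h = 07:38 UTC.
1 February 2032 is a Sunday, so the first Sunday is February 1 and the fourth is February 22.
1 November 2032 is a Monday, so the first Saturday is November 6 and the second is November 13.
At the standard offset (UTC+10:30), 07:38 UTC + 10h30m = 18:08 Vararn Station standard time.
Daylight saving runs 22 February – 13 November; the standard-time date in Vararn Station, 15 February 2032, is outside that window, so Vararn Station is on standard time at UTC+10:30.
07:38 UTC + 10h30m = 18:08 Vararn Station.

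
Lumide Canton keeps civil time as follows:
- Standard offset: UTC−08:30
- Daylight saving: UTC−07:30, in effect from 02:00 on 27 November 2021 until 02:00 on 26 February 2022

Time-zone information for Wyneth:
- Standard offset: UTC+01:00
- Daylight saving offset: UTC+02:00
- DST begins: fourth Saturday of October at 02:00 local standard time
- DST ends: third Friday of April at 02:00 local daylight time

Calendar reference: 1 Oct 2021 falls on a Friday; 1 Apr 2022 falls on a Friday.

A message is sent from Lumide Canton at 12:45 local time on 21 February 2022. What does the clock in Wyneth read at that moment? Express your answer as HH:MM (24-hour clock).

22:15

21 February 2022 falls between 27 November 2021 and 26 February 2022, so daylight saving is in effect and Lumide Canton is at UTC−07:30.
12:45 Lumide Canton + 7h30m = 20:15 UTC.
1 October 2021 is a Friday, so the first Saturday is October 2 and the fourth is October 23.
1 April 2022 is a Friday, so the first Friday is April 1 and the third is April 15.
At the standard offset (UTC+01:00), 20:15 UTC + 1h = 21:15 Wyneth standard time.
Daylight saving runs 23 October 2021 – 15 April 2022; the standard-time date in Wyneth, 21 February 2022, is inside that window, so Wyneth is at UTC+02:00.
20:15 UTC + 2h = 22:15 Wyneth.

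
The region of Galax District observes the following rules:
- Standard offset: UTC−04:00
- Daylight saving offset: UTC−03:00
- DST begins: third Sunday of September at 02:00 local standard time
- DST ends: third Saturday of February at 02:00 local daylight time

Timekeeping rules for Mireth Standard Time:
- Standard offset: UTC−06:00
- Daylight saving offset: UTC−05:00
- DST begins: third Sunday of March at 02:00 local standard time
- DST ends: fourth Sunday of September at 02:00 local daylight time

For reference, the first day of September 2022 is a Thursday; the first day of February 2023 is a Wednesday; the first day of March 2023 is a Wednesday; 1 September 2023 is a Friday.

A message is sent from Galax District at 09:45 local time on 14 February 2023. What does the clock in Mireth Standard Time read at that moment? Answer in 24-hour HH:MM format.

06:45

1 September 2022 is a Thursday, so the first Sunday is September 4 and the third is September 18.
1 February 2023 is a Wednesday, so the first Saturday is February 4 and the third is February 18.
14 February 2023 falls between 18 September 2022 and 18 February 2023, so daylight saving is in effect and Galax District is at UTC−03:00.
09:45 Galax District + 3h = 12:45 UTC.
1 March 2023 is a Wednesday, so the first Sunday is March 5 and the third is March 19.
1 September 2023 is a Friday, so the first Sunday is September 3 and the fourth is September 24.
At the standard offset (UTC−06:00), 12:45 UTC − 6h = 06:45 Mireth Standard Time standard time.
Daylight saving runs 19 March – 24 September; the standard-time date in Mireth Standard Time, 14 February 2023, is outside that window, so Mireth Standard Time is on standard time at UTC−06:00.
12:45 UTC − 6h = 06:45 Mireth Standard Time.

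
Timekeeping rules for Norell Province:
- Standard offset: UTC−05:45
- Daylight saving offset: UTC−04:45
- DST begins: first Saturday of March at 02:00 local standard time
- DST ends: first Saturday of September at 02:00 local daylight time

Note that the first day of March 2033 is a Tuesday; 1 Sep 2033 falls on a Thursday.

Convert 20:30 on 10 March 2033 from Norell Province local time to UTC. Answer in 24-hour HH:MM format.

1 March 2033 is a Tuesday, so the first Saturday is March 5.
1 September 2033 is a Thursday, so the first Saturday is September 3.
10 March 2033 lies within the daylight-saving period (5 March – 3 September), so Norell Province is on daylight time, UTC−04:45.
20:30 local + 4h45m = 01:15 UTC (rolling into the next day, 11 March 2033).

01:15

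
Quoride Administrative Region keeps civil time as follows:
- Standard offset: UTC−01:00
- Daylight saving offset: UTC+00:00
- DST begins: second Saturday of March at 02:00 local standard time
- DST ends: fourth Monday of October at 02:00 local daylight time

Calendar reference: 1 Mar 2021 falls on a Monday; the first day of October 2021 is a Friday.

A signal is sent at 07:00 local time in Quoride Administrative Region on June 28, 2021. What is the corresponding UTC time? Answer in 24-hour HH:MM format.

07:00

1 March 2021 is a Monday, so the first Saturday is March 6 and the second is March 13.
1 October 2021 is a Friday, so the first Monday is October 4 and the fourth is October 25.
Daylight saving runs 13 March – 25 October; June 28, 2021 is inside that window, so Quoride Administrative Region is at UTC+00:00.
07:00 local − 0h = 07:00 UTC.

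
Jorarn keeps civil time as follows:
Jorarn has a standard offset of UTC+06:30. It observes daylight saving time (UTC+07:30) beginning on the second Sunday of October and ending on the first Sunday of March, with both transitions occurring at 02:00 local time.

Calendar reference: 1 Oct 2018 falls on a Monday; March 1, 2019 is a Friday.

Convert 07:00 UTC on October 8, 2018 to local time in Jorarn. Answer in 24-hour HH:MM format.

1 October 2018 is a Monday, so the first Sunday is October 7 and the second is October 14.
1 March 2019 is a Friday, so the first Sunday is March 3.
At the standard offset (UTC+06:30), 07:00 UTC + 6h30m = 13:30 Jorarn standard time.
The standard-time date in Jorarn, October 8, 2018, is outside the daylight-saving period (14 October 2018 – 3 March 2019), so Jorarn is on standard time, UTC+06:30.
07:00 UTC + 6h30m = 13:30 local.

13:30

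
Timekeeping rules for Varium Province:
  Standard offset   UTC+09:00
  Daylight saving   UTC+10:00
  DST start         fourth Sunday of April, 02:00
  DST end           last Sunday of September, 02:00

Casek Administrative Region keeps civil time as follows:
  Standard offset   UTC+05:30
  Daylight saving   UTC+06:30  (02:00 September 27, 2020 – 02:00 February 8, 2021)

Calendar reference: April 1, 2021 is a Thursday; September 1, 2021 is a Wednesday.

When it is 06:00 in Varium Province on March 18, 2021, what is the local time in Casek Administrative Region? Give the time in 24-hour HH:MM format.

1 April 2021 is a Thursday, so the first Sunday is April 4 and the fourth is April 25.
1 September 2021 is a Wednesday, so Sundays fall on 5, 12, 19, 26; the last is September 26.
Daylight saving runs 25 April – 26 September; March 18, 2021 is outside that window, so Varium Province is on standard time at UTC+09:00.
06:00 Varium Province − 9h = 21:00 UTC (rolling into the previous day, 17 March 2021).
At the standard offset (UTC+05:30), 21:00 UTC + 5h30m = 02:30 Casek Administrative Region standard time (rolling into the next day, 18 March 2021).
Daylight saving runs 27 September 2020 – 8 February 2021; the standard-time date in Casek Administrative Region, March 18, 2021, is outside that window, so Casek Administrative Region is on standard time at UTC+05:30.
21:00 UTC + 5h30m = 02:30 Casek Administrative Region (rolling into the next day, 18 March 2021).

02:30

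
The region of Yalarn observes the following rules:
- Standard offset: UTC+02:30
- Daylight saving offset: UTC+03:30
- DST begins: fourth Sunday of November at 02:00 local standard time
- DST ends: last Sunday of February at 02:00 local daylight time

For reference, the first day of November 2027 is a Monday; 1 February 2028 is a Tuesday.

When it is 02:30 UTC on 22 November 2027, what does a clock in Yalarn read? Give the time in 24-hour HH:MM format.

1 November 2027 is a Monday, so the first Sunday is November 7 and the fourth is November 28.
1 February 2028 is a Tuesday, so Sundays fall on 6, 13, 20, 27; the last is February 27.
At the standard offset (UTC+02:30), 02:30 UTC + 2h30m = 05:00 Yalarn standard time.
The standard-time date in Yalarn, 22 November 2027, is outside the daylight-saving period (28 November 2027 – 27 February 2028), so Yalarn is on standard time, UTC+02:30.
02:30 UTC + 2h30m = 05:00 local.

05:00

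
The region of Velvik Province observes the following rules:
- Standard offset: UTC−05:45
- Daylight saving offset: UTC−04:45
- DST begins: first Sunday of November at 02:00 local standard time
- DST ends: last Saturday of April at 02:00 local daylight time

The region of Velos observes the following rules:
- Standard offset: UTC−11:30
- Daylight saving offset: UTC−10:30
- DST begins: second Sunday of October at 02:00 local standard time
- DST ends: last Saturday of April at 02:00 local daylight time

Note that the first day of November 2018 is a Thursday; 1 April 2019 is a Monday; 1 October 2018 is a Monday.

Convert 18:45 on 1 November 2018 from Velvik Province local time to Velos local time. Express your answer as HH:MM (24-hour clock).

1 November 2018 is a Thursday, so the first Sunday is November 4.
1 April 2019 is a Monday, so Saturdays fall on 6, 13, 20, 27; the last is April 27.
Daylight saving runs 4 November 2018 – 27 April 2019; 1 November 2018 is outside that window, so Velvik Province is on standard time at UTC−05:45.
18:45 Velvik Province + 5h45m = 00:30 UTC (rolling into the next day, 2 November 2018).
1 October 2018 is a Monday, so the first Sunday is October 7 and the second is October 14.
1 April 2019 is a Monday, so Saturdays fall on 6, 13, 20, 27; the last is April 27.
At the standard offset (UTC−11:30), 00:30 UTC − 11h30m = 13:00 Velos standard time (rolling into the previous day, 1 November 2018).
The standard-time date in Velos, 1 November 2018, falls between 14 October 2018 and 27 April 2019, so daylight saving is in effect and Velos is at UTC−10:30.
00:30 UTC − 10h30m = 14:00 Velos (rolling into the previous day, 1 November 2018).

14:00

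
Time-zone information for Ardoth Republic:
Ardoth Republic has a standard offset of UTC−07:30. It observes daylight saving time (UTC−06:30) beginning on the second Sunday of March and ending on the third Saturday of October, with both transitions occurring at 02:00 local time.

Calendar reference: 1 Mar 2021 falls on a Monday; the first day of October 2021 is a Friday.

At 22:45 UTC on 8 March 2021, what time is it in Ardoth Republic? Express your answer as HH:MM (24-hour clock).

1 March 2021 is a Monday, so the first Sunday is March 7 and the second is March 14.
1 October 2021 is a Friday, so the first Saturday is October 2 and the third is October 16.
At the standard offset (UTC−07:30), 22:45 UTC − 7h30m = 15:15 Ardoth Republic standard time.
The standard-time date in Ardoth Republic, 8 March 2021, does not fall between 14 March and 16 October, so daylight saving is not in effect and Ardoth Republic is at UTC−07:30.
22:45 UTC − 7h30m = 15:15 local.

15:15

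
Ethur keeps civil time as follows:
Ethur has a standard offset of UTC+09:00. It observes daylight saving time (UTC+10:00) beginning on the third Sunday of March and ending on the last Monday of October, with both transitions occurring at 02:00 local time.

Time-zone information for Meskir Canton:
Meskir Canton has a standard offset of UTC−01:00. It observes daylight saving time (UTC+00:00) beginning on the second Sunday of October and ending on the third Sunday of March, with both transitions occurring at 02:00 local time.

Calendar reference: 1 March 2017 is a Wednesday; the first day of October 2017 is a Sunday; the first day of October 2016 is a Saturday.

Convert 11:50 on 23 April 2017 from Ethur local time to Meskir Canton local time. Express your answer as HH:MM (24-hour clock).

00:50

1 March 2017 is a Wednesday, so the first Sunday is March 5 and the third is March 19.
1 October 2017 is a Sunday, so Mondays fall on 2, 9, 16, 23, 30; the last is October 30.
Daylight saving runs 19 March – 30 October; 23 April 2017 is inside that window, so Ethur is at UTC+10:00.
11:50 Ethur − 10h = 01:50 UTC.
1 October 2016 is a Saturday, so the first Sunday is October 2 and the second is October 9.
1 March 2017 is a Wednesday, so the first Sunday is March 5 and the third is March 19.
At the standard offset (UTC−01:00), 01:50 UTC − 1h = 00:50 Meskir Canton standard time.
The standard-time date in Meskir Canton, 23 April 2017, does not fall between 9 October 2016 and 19 March 2017, so daylight saving is not in effect and Meskir Canton is at UTC−01:00.
01:50 UTC − 1h = 00:50 Meskir Canton.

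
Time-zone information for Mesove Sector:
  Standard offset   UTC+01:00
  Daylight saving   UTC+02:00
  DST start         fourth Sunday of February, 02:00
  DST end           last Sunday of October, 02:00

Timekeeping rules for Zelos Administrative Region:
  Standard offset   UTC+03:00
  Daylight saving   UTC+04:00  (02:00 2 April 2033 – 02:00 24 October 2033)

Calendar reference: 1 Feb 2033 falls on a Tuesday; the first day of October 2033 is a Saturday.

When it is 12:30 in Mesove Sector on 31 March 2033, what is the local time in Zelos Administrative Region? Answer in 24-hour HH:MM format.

13:30

1 February 2033 is a Tuesday, so the first Sunday is February 6 and the fourth is February 27.
1 October 2033 is a Saturday, so Sundays fall on 2, 9, 16, 23, 30; the last is October 30.
Daylight saving runs 27 February – 30 October; 31 March 2033 is inside that window, so Mesove Sector is at UTC+02:00.
12:30 Mesove Sector − 2h = 10:30 UTC.
At the standard offset (UTC+03:00), 10:30 UTC + 3h = 13:30 Zelos Administrative Region standard time.
Daylight saving runs 2 April – 24 October; the standard-time date in Zelos Administrative Region, 31 March 2033, is outside that window, so Zelos Administrative Region is on standard time at UTC+03:00.
10:30 UTC + 3h = 13:30 Zelos Administrative Region.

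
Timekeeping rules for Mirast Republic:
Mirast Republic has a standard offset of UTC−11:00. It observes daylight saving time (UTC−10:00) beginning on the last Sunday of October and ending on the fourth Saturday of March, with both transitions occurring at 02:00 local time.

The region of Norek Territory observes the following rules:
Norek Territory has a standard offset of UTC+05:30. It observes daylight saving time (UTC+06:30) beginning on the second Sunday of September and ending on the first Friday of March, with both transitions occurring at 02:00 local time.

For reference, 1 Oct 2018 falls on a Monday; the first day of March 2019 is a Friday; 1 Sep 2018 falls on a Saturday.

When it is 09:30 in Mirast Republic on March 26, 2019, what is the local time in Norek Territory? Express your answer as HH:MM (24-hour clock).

1 October 2018 is a Monday, so Sundays fall on 7, 14, 21, 28; the last is October 28.
1 March 2019 is a Friday, so the first Saturday is March 2 and the fourth is March 23.
March 26, 2019 does not fall between 28 October 2018 and 23 March 2019, so daylight saving is not in effect and Mirast Republic is at UTC−11:00.
09:30 Mirast Republic + 11h = 20:30 UTC.
1 September 2018 is a Saturday, so the first Sunday is September 2 and the second is September 9.
1 March 2019 is a Friday, so the first Friday is March 1.
At the standard offset (UTC+05:30), 20:30 UTC + 5h30m = 02:00 Norek Territory standard time (rolling into the next day, 27 March 2019).
Daylight saving runs 9 September 2018 – 1 March 2019; the standard-time date in Norek Territory, March 27, 2019, is outside that window, so Norek Territory is on standard time at UTC+05:30.
20:30 UTC + 5h30m = 02:00 Norek Territory (rolling into the next day, 27 March 2019).

02:00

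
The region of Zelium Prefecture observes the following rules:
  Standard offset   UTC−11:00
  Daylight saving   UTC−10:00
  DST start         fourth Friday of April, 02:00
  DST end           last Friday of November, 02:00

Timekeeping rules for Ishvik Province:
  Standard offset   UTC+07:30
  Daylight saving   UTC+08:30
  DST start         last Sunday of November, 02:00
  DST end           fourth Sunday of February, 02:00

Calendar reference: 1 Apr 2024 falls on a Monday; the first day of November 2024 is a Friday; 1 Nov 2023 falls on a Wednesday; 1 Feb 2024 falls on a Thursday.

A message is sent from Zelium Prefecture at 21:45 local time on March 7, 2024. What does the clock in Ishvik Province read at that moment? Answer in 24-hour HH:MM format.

16:15

1 April 2024 is a Monday, so the first Friday is April 5 and the fourth is April 26.
1 November 2024 is a Friday, so Fridays fall on 1, 8, 15, 22, 29; the last is November 29.
Daylight saving runs 26 April – 29 November; March 7, 2024 is outside that window, so Zelium Prefecture is on standard time at UTC−11:00.
21:45 Zelium Prefecture + 11h = 08:45 UTC (rolling into the next day, 8 March 2024).
1 November 2023 is a Wednesday, so Sundays fall on 5, 12, 19, 26; the last is November 26.
1 February 2024 is a Thursday, so the first Sunday is February 4 and the fourth is February 25.
At the standard offset (UTC+07:30), 08:45 UTC + 7h30m = 16:15 Ishvik Province standard time.
The standard-time date in Ishvik Province, March 8, 2024, is outside the daylight-saving period (26 November 2023 – 25 February 2024), so Ishvik Province is on standard time, UTC+07:30.
08:45 UTC + 7h30m = 16:15 Ishvik Province.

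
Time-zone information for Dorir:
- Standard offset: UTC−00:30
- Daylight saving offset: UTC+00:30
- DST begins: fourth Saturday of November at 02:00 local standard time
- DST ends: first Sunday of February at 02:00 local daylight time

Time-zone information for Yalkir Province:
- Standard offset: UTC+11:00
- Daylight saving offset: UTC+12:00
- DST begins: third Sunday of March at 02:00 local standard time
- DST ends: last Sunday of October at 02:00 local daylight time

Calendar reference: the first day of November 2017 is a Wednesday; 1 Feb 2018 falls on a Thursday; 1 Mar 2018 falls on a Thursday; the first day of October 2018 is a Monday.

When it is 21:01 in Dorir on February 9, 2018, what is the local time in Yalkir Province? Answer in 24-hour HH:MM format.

08:31

1 November 2017 is a Wednesday, so the first Saturday is November 4 and the fourth is November 25.
1 February 2018 is a Thursday, so the first Sunday is February 4.
February 9, 2018 is outside the daylight-saving period (25 November 2017 – 4 February 2018), so Dorir is on standard time, UTC−00:30.
21:01 Dorir + 0h30m = 21:31 UTC.
1 March 2018 is a Thursday, so the first Sunday is March 4 and the third is March 18.
1 October 2018 is a Monday, so Sundays fall on 7, 14, 21, 28; the last is October 28.
At the standard offset (UTC+11:00), 21:31 UTC + 11h = 08:31 Yalkir Province standard time (rolling into the next day, 10 February 2018).
Daylight saving runs 18 March – 28 October; the standard-time date in Yalkir Province, February 10, 2018, is outside that window, so Yalkir Province is on standard time at UTC+11:00.
21:31 UTC + 11h = 08:31 Yalkir Province (rolling into the next day, 10 February 2018).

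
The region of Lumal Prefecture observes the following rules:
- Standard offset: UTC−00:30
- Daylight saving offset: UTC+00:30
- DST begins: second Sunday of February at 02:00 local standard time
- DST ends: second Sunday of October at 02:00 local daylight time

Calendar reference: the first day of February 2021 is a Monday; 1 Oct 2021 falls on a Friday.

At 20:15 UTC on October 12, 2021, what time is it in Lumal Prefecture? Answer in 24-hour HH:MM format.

19:45

1 February 2021 is a Monday, so the first Sunday is February 7 and the second is February 14.
1 October 2021 is a Friday, so the first Sunday is October 3 and the second is October 10.
At the standard offset (UTC−00:30), 20:15 UTC − 0h30m = 19:45 Lumal Prefecture standard time.
The standard-time date in Lumal Prefecture, October 12, 2021, is outside the daylight-saving period (14 February – 10 October), so Lumal Prefecture is on standard time, UTC−00:30.
20:15 UTC − 0h30m = 19:45 local.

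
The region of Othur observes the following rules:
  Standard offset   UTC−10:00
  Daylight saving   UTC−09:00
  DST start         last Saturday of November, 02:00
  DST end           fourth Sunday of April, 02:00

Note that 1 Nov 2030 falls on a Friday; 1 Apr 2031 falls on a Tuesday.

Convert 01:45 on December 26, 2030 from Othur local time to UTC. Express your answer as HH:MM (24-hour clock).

10:45

1 November 2030 is a Friday, so Saturdays fall on 2, 9, 16, 23, 30; the last is November 30.
1 April 2031 is a Tuesday, so the first Sunday is April 6 and the fourth is April 27.
December 26, 2030 lies within the daylight-saving period (30 November 2030 – 27 April 2031), so Othur is on daylight time, UTC−09:00.
01:45 local + 9h = 10:45 UTC.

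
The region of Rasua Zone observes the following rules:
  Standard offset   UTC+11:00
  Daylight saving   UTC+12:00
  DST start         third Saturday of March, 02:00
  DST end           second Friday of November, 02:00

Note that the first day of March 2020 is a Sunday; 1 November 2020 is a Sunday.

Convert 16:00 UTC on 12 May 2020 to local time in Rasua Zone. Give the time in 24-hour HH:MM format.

04:00

1 March 2020 is a Sunday, so the first Saturday is March 7 and the third is March 21.
1 November 2020 is a Sunday, so the first Friday is November 6 and the second is November 13.
At the standard offset (UTC+11:00), 16:00 UTC + 11h = 03:00 Rasua Zone standard time (rolling into the next day, 13 May 2020).
Daylight saving runs 21 March – 13 November; the standard-time date in Rasua Zone, 13 May 2020, is inside that window, so Rasua Zone is at UTC+12:00.
16:00 UTC + 12h = 04:00 local (rolling into the next day, 13 May 2020).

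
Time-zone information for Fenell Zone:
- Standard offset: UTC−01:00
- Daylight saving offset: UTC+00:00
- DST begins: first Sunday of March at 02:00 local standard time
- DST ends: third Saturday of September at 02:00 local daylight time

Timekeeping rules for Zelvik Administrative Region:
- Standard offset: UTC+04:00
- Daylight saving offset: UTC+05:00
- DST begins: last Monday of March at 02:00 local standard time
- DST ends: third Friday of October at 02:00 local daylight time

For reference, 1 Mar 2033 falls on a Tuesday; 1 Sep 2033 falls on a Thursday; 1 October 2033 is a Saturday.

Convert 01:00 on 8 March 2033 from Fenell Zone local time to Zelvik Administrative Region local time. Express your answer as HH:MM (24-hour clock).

05:00

1 March 2033 is a Tuesday, so the first Sunday is March 6.
1 September 2033 is a Thursday, so the first Saturday is September 3 and the third is September 17.
8 March 2033 lies within the daylight-saving period (6 March – 17 September), so Fenell Zone is on daylight time, UTC+00:00.
01:00 Fenell Zone − 0h = 01:00 UTC.
1 March 2033 is a Tuesday, so Mondays fall on 7, 14, 21, 28; the last is March 28.
1 October 2033 is a Saturday, so the first Friday is October 7 and the third is October 21.
At the standard offset (UTC+04:00), 01:00 UTC + 4h = 05:00 Zelvik Administrative Region standard time.
The standard-time date in Zelvik Administrative Region, 8 March 2033, is outside the daylight-saving period (28 March – 21 October), so Zelvik Administrative Region is on standard time, UTC+04:00.
01:00 UTC + 4h = 05:00 Zelvik Administrative Region.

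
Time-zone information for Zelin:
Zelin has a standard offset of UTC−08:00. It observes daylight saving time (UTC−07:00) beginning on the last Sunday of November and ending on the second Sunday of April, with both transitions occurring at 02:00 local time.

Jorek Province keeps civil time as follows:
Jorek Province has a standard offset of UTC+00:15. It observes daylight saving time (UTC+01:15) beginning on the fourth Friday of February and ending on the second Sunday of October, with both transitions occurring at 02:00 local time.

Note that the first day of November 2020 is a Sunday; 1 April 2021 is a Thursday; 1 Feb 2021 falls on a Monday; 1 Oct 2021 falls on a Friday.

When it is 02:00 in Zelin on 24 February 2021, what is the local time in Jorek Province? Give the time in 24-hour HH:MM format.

1 November 2020 is a Sunday, so Sundays fall on 1, 8, 15, 22, 29; the last is November 29.
1 April 2021 is a Thursday, so the first Sunday is April 4 and the second is April 11.
24 February 2021 lies within the daylight-saving period (29 November 2020 – 11 April 2021), so Zelin is on daylight time, UTC−07:00.
02:00 Zelin + 7h = 09:00 UTC.
1 February 2021 is a Monday, so the first Friday is February 5 and the fourth is February 26.
1 October 2021 is a Friday, so the first Sunday is October 3 and the second is October 10.
At the standard offset (UTC+00:15), 09:00 UTC + 0h15m = 09:15 Jorek Province standard time.
Daylight saving runs 26 February – 10 October; the standard-time date in Jorek Province, 24 February 2021, is outside that window, so Jorek Province is on standard time at UTC+00:15.
09:00 UTC + 0h15m = 09:15 Jorek Province.

09:15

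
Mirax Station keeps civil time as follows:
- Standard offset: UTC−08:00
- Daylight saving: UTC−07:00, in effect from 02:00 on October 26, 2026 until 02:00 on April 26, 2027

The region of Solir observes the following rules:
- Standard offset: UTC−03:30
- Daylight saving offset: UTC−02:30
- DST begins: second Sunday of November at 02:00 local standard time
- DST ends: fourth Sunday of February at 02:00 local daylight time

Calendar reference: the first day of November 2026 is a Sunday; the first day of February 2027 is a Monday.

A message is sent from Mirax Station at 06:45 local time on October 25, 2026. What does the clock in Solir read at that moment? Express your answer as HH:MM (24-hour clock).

11:15

Daylight saving runs 26 October 2026 – 26 April 2027; October 25, 2026 is outside that window, so Mirax Station is on standard time at UTC−08:00.
06:45 Mirax Station + 8h = 14:45 UTC.
1 November 2026 is a Sunday, so the first Sunday is November 1 and the second is November 8.
1 February 2027 is a Monday, so the first Sunday is February 7 and the fourth is February 28.
At the standard offset (UTC−03:30), 14:45 UTC − 3h30m = 11:15 Solir standard time.
The standard-time date in Solir, October 25, 2026, does not fall between 8 November 2026 and 28 February 2027, so daylight saving is not in effect and Solir is at UTC−03:30.
14:45 UTC − 3h30m = 11:15 Solir.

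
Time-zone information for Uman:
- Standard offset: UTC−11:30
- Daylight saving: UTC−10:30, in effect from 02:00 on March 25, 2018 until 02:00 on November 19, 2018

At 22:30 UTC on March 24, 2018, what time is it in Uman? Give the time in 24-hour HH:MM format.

11:00

At the standard offset (UTC−11:30), 22:30 UTC − 11h30m = 11:00 Uman standard time.
The standard-time date in Uman, March 24, 2018, does not fall between 25 March and 19 November, so daylight saving is not in effect and Uman is at UTC−11:30.
22:30 UTC − 11h30m = 11:00 local.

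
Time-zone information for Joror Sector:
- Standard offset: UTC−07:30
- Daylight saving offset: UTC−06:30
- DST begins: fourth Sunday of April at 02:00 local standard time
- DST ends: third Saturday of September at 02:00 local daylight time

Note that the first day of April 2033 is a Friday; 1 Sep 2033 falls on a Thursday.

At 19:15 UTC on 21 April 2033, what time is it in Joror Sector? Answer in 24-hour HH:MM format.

1 April 2033 is a Friday, so the first Sunday is April 3 and the fourth is April 24.
1 September 2033 is a Thursday, so the first Saturday is September 3 and the third is September 17.
At the standard offset (UTC−07:30), 19:15 UTC − 7h30m = 11:45 Joror Sector standard time.
Daylight saving runs 24 April – 17 September; the standard-time date in Joror Sector, 21 April 2033, is outside that window, so Joror Sector is on standard time at UTC−07:30.
19:15 UTC − 7h30m = 11:45 local.

11:45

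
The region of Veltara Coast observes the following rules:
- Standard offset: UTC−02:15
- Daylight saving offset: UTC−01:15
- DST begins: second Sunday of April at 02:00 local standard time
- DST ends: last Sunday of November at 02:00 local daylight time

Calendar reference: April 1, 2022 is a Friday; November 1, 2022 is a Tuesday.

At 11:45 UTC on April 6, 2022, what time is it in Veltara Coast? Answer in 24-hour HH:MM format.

1 April 2022 is a Friday, so the first Sunday is April 3 and the second is April 10.
1 November 2022 is a Tuesday, so Sundays fall on 6, 13, 20, 27; the last is November 27.
At the standard offset (UTC−02:15), 11:45 UTC − 2h15m = 09:30 Veltara Coast standard time.
Daylight saving runs 10 April – 27 November; the standard-time date in Veltara Coast, April 6, 2022, is outside that window, so Veltara Coast is on standard time at UTC−02:15.
11:45 UTC − 2h15m = 09:30 local.

09:30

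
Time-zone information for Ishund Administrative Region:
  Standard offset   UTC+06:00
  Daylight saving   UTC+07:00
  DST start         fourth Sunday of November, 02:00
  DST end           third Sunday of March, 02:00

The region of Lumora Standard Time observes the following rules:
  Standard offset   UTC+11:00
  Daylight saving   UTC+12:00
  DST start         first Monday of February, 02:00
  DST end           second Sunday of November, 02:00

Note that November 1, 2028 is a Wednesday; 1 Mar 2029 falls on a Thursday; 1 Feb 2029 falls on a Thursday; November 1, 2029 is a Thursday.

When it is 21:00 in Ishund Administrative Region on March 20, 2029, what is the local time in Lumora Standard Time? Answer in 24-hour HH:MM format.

03:00

1 November 2028 is a Wednesday, so the first Sunday is November 5 and the fourth is November 26.
1 March 2029 is a Thursday, so the first Sunday is March 4 and the third is March 18.
March 20, 2029 does not fall between 26 November 2028 and 18 March 2029, so daylight saving is not in effect and Ishund Administrative Region is at UTC+06:00.
21:00 Ishund Administrative Region − 6h = 15:00 UTC.
1 February 2029 is a Thursday, so the first Monday is February 5.
1 November 2029 is a Thursday, so the first Sunday is November 4 and the second is November 11.
At the standard offset (UTC+11:00), 15:00 UTC + 11h = 02:00 Lumora Standard Time standard time (rolling into the next day, 21 March 2029).
Daylight saving runs 5 February – 11 November; the standard-time date in Lumora Standard Time, March 21, 2029, is inside that window, so Lumora Standard Time is at UTC+12:00.
15:00 UTC + 12h = 03:00 Lumora Standard Time (rolling into the next day, 21 March 2029).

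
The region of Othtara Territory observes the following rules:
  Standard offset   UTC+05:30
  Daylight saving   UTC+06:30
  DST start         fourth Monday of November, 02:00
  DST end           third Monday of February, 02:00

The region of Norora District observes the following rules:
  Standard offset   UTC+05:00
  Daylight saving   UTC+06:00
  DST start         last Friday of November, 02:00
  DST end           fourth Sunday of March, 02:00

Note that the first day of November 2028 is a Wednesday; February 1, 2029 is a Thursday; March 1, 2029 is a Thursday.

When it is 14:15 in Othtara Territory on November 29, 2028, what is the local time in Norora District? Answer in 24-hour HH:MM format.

13:45

1 November 2028 is a Wednesday, so the first Monday is November 6 and the fourth is November 27.
1 February 2029 is a Thursday, so the first Monday is February 5 and the third is February 19.
November 29, 2028 falls between 27 November 2028 and 19 February 2029, so daylight saving is in effect and Othtara Territory is at UTC+06:30.
14:15 Othtara Territory − 6h30m = 07:45 UTC.
1 November 2028 is a Wednesday, so Fridays fall on 3, 10, 17, 24; the last is November 24.
1 March 2029 is a Thursday, so the first Sunday is March 4 and the fourth is March 25.
At the standard offset (UTC+05:00), 07:45 UTC + 5h = 12:45 Norora District standard time.
The standard-time date in Norora District, November 29, 2028, lies within the daylight-saving period (24 November 2028 – 25 March 2029), so Norora District is on daylight time, UTC+06:00.
07:45 UTC + 6h = 13:45 Norora District.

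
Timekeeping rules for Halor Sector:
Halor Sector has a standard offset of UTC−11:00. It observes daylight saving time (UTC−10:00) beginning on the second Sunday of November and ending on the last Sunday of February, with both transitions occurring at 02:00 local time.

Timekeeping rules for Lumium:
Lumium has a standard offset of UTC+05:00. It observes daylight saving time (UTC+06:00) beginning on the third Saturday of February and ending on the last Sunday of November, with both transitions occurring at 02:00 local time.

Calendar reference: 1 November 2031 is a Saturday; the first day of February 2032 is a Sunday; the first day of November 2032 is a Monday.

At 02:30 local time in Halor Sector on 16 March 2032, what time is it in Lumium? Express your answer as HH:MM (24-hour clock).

1 November 2031 is a Saturday, so the first Sunday is November 2 and the second is November 9.
1 February 2032 is a Sunday, so Sundays fall on 1, 8, 15, 22, 29; the last is February 29.
Daylight saving runs 9 November 2031 – 29 February 2032; 16 March 2032 is outside that window, so Halor Sector is on standard time at UTC−11:00.
02:30 Halor Sector + 11h = 13:30 UTC.
1 February 2032 is a Sunday, so the first Saturday is February 7 and the third is February 21.
1 November 2032 is a Monday, so Sundays fall on 7, 14, 21, 28; the last is November 28.
At the standard offset (UTC+05:00), 13:30 UTC + 5h = 18:30 Lumium standard time.
The standard-time date in Lumium, 16 March 2032, lies within the daylight-saving period (21 February – 28 November), so Lumium is on daylight time, UTC+06:00.
13:30 UTC + 6h = 19:30 Lumium.

19:30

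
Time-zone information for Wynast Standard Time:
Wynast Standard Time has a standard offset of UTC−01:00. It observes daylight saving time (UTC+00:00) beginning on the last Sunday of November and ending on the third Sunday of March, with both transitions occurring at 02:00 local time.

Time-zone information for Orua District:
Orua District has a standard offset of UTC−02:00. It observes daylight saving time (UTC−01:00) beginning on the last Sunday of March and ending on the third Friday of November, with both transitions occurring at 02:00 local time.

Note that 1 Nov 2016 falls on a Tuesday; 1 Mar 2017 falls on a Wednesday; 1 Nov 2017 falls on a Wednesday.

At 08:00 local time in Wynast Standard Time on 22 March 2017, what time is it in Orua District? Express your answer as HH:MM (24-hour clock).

1 November 2016 is a Tuesday, so Sundays fall on 6, 13, 20, 27; the last is November 27.
1 March 2017 is a Wednesday, so the first Sunday is March 5 and the third is March 19.
22 March 2017 is outside the daylight-saving period (27 November 2016 – 19 March 2017), so Wynast Standard Time is on standard time, UTC−01:00.
08:00 Wynast Standard Time + 1h = 09:00 UTC.
1 March 2017 is a Wednesday, so Sundays fall on 5, 12, 19, 26; the last is March 26.
1 November 2017 is a Wednesday, so the first Friday is November 3 and the third is November 17.
At the standard offset (UTC−02:00), 09:00 UTC − 2h = 07:00 Orua District standard time.
The standard-time date in Orua District, 22 March 2017, is outside the daylight-saving period (26 March – 17 November), so Orua District is on standard time, UTC−02:00.
09:00 UTC − 2h = 07:00 Orua District.

07:00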